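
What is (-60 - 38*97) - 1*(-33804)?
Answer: 30058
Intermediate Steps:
(-60 - 38*97) - 1*(-33804) = (-60 - 3686) + 33804 = -3746 + 33804 = 30058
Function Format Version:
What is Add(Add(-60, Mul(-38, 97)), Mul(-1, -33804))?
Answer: 30058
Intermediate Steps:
Add(Add(-60, Mul(-38, 97)), Mul(-1, -33804)) = Add(Add(-60, -3686), 33804) = Add(-3746, 33804) = 30058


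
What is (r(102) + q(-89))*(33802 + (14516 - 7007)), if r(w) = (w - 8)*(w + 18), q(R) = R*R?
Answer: 793212511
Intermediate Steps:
q(R) = R²
r(w) = (-8 + w)*(18 + w)
(r(102) + q(-89))*(33802 + (14516 - 7007)) = ((-144 + 102² + 10*102) + (-89)²)*(33802 + (14516 - 7007)) = ((-144 + 10404 + 1020) + 7921)*(33802 + 7509) = (11280 + 7921)*41311 = 19201*41311 = 793212511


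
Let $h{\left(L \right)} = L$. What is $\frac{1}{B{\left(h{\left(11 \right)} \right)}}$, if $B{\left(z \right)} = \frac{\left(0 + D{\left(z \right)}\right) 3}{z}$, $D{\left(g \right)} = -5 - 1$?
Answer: $- \frac{11}{18} \approx -0.61111$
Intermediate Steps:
$D{\left(g \right)} = -6$
$B{\left(z \right)} = - \frac{18}{z}$ ($B{\left(z \right)} = \frac{\left(0 - 6\right) 3}{z} = \frac{\left(-6\right) 3}{z} = - \frac{18}{z}$)
$\frac{1}{B{\left(h{\left(11 \right)} \right)}} = \frac{1}{\left(-18\right) \frac{1}{11}} = \frac{1}{- \frac{18}{11}} = - \frac{11}{18}$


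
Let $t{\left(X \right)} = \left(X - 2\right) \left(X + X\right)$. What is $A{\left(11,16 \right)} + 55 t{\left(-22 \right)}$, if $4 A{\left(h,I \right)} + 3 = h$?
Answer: $58082$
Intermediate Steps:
$t{\left(X \right)} = 2 X \left(-2 + X\right)$ ($t{\left(X \right)} = \left(-2 + X\right) 2 X = 2 X \left(-2 + X\right)$)
$A{\left(h,I \right)} = - \frac{3}{4} + \frac{h}{4}$
$A{\left(11,16 \right)} + 55 t{\left(-22 \right)} = \left(- \frac{3}{4} + \frac{1}{4} \cdot 11\right) + 55 \cdot 2 \left(-22\right) \left(-2 - 22\right) = \left(- \frac{3}{4} + \frac{11}{4}\right) + 55 \cdot 2 \left(-22\right) \left(-24\right) = 2 + 55 \cdot 1056 = 2 + 58080 = 58082$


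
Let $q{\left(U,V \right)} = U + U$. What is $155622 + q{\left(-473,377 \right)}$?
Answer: $154676$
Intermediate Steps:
$q{\left(U,V \right)} = 2 U$
$155622 + q{\left(-473,377 \right)} = 155622 + 2 \left(-473\right) = 155622 - 946 = 154676$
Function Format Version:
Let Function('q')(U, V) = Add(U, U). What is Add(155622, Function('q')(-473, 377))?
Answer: 154676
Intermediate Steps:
Function('q')(U, V) = Mul(2, U)
Add(155622, Function('q')(-473, 377)) = Add(155622, Mul(2, -473)) = Add(155622, -946) = 154676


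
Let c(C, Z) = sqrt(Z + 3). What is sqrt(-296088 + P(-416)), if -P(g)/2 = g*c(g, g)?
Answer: 2*sqrt(-74022 + 208*I*sqrt(413)) ≈ 15.53 + 544.36*I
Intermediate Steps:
c(C, Z) = sqrt(3 + Z)
P(g) = -2*g*sqrt(3 + g)
sqrt(-296088 + P(-416)) = sqrt(-296088 - 2*(-416)*sqrt(3 - 416)) = sqrt(-296088 - 2*(-416)*sqrt(-413)) = sqrt(-296088 - 2*(-416)*I*sqrt(413)) = sqrt(-296088 + 832*I*sqrt(413))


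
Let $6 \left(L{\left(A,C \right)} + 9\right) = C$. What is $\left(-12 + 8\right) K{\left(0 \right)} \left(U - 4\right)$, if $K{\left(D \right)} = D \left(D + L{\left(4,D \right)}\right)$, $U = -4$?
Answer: $0$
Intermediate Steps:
$L{\left(A,C \right)} = -9 + \frac{C}{6}$
$K{\left(D \right)} = D \left(-9 + \frac{7 D}{6}\right)$ ($K{\left(D \right)} = D \left(D + \left(-9 + \frac{D}{6}\right)\right) = D \left(-9 + \frac{7 D}{6}\right)$)
$\left(-12 + 8\right) K{\left(0 \right)} \left(U - 4\right) = \left(-12 + 8\right) \frac{1}{6} \cdot 0 \left(-54 + 7 \cdot 0\right) \left(-4 - 4\right) = - 4 \cdot \frac{1}{6} \cdot 0 \left(-54 + 0\right) \left(-4 - 4\right) = - 4 \cdot \frac{1}{6} \cdot 0 \left(-54\right) \left(-8\right) = \left(-4\right) 0 \left(-8\right) = 0 \left(-8\right) = 0$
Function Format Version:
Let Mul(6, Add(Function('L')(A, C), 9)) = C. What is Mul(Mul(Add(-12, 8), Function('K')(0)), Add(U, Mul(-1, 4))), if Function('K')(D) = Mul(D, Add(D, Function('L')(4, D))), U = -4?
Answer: 0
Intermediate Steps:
Function('L')(A, C) = Add(-9, Mul(Rational(1, 6), C))
Function('K')(D) = Mul(D, Add(-9, Mul(Rational(7, 6), D))) (Function('K')(D) = Mul(D, Add(D, Add(-9, Mul(Rational(1, 6), D)))) = Mul(D, Add(-9, Mul(Rational(7, 6), D))))
Mul(Mul(Add(-12, 8), Function('K')(0)), Add(U, Mul(-1, 4))) = Mul(Mul(Add(-12, 8), Mul(Rational(1, 6), 0, Add(-54, Mul(7, 0)))), Add(-4, Mul(-1, 4))) = Mul(Mul(-4, Mul(Rational(1, 6), 0, Add(-54, 0))), Add(-4, -4)) = Mul(Mul(-4, Mul(Rational(1, 6), 0, -54)), -8) = Mul(Mul(-4, 0), -8) = Mul(0, -8) = 0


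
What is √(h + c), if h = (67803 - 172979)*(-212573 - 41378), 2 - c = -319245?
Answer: √26709869623 ≈ 1.6343e+5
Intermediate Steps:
c = 319247 (c = 2 - 1*(-319245) = 2 + 319245 = 319247)
h = 26709550376 (h = -105176*(-253951) = 26709550376)
√(h + c) = √(26709550376 + 319247) = √26709869623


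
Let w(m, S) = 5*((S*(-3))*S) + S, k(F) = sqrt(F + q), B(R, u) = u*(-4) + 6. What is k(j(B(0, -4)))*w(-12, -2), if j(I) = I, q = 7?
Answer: -62*sqrt(29) ≈ -333.88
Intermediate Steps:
B(R, u) = 6 - 4*u (B(R, u) = -4*u + 6 = 6 - 4*u)
k(F) = sqrt(7 + F) (k(F) = sqrt(F + 7) = sqrt(7 + F))
w(m, S) = S - 15*S**2 (w(m, S) = 5*((-3*S)*S) + S = 5*(-3*S**2) + S = -15*S**2 + S = S - 15*S**2)
k(j(B(0, -4)))*w(-12, -2) = sqrt(7 + (6 - 4*(-4)))*(-2*(1 - 15*(-2))) = sqrt(7 + (6 + 16))*(-2*(1 + 30)) = sqrt(7 + 22)*(-2*31) = sqrt(29)*(-62) = -62*sqrt(29)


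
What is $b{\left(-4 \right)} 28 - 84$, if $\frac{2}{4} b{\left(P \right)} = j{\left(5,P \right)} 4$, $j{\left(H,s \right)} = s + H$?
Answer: $140$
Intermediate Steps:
$j{\left(H,s \right)} = H + s$
$b{\left(P \right)} = 40 + 8 P$ ($b{\left(P \right)} = 2 \left(5 + P\right) 4 = 2 \left(20 + 4 P\right) = 40 + 8 P$)
$b{\left(-4 \right)} 28 - 84 = \left(40 + 8 \left(-4\right)\right) 28 - 84 = \left(40 - 32\right) 28 - 84 = 8 \cdot 28 - 84 = 224 - 84 = 140$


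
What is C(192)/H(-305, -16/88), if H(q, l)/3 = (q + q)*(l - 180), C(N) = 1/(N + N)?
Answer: 11/1392791040 ≈ 7.8978e-9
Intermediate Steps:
C(N) = 1/(2*N)
H(q, l) = 6*q*(-180 + l) (H(q, l) = 3*((q + q)*(l - 180)) = 3*((2*q)*(-180 + l)) = 3*(2*q*(-180 + l)) = 6*q*(-180 + l))
C(192)/H(-305, -16/88) = ((½)/192)/((6*(-305)*(-180 - 16/88))) = ((½)*(1/192))/((6*(-305)*(-180 - 16*1/88))) = 1/(384*((6*(-305)*(-180 - 2/11)))) = 1/(384*((6*(-305)*(-1982/11)))) = 1/(384*(3627060/11)) = (1/384)*(11/3627060) = 11/1392791040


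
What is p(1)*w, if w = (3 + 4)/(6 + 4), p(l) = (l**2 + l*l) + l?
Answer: 21/10 ≈ 2.1000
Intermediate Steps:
p(l) = l + 2*l**2 (p(l) = (l**2 + l**2) + l = 2*l**2 + l = l + 2*l**2)
w = 7/10 ≈ 0.70000
p(1)*w = (1*(1 + 2*1))*(7/10) = (1*(1 + 2))*(7/10) = (1*3)*(7/10) = 3*(7/10) = 21/10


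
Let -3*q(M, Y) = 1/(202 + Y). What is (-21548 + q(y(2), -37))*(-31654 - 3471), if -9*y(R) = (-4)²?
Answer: 74930483525/99 ≈ 7.5687e+8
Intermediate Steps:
y(R) = -16/9 (y(R) = -⅑*(-4)² = -⅑*16 = -16/9)
q(M, Y) = -1/(3*(202 + Y))
(-21548 + q(y(2), -37))*(-31654 - 3471) = (-21548 - 1/(606 + 3*(-37)))*(-31654 - 3471) = (-21548 - 1/(606 - 111))*(-35125) = (-21548 - 1/495)*(-35125) = -10666261/495*(-35125) = 74930483525/99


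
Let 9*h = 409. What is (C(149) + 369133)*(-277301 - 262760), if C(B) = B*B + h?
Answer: -1902318967315/9 ≈ -2.1137e+11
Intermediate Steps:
h = 409/9 (h = (⅑)*409 = 409/9 ≈ 45.444)
C(B) = 409/9 + B² (C(B) = B*B + 409/9 = B² + 409/9 = 409/9 + B²)
(C(149) + 369133)*(-277301 - 262760) = ((409/9 + 149²) + 369133)*(-277301 - 262760) = ((409/9 + 22201) + 369133)*(-540061) = (200218/9 + 369133)*(-540061) = (3522415/9)*(-540061) = -1902318967315/9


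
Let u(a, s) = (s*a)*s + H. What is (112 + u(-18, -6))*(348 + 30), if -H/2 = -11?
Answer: -194292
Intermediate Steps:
H = 22 (H = -2*(-11) = 22)
u(a, s) = 22 + a*s**2 (u(a, s) = (s*a)*s + 22 = (a*s)*s + 22 = a*s**2 + 22 = 22 + a*s**2)
(112 + u(-18, -6))*(348 + 30) = (112 + (22 - 18*(-6)**2))*(348 + 30) = (112 + (22 - 18*36))*378 = (112 + (22 - 648))*378 = (112 - 626)*378 = -514*378 = -194292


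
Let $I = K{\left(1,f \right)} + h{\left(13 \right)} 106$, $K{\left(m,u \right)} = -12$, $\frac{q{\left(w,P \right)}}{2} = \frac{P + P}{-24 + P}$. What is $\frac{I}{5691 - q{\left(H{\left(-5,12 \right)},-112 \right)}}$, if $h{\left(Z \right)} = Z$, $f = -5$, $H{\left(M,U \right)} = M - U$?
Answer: $\frac{23222}{96691} \approx 0.24017$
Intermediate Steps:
$q{\left(w,P \right)} = \frac{4 P}{-24 + P}$ ($q{\left(w,P \right)} = 2 \frac{P + P}{-24 + P} = 2 \frac{2 P}{-24 + P} = \frac{4 P}{-24 + P}$)
$I = 1366$ ($I = -12 + 13 \cdot 106 = -12 + 1378 = 1366$)
$\frac{I}{5691 - q{\left(H{\left(-5,12 \right)},-112 \right)}} = \frac{1366}{5691 - 4 \left(-112\right) \frac{1}{-24 - 112}} = \frac{1366}{5691 - 4 \left(-112\right) \frac{1}{-136}} = \frac{1366}{5691 - 4 \left(-112\right) \left(- \frac{1}{136}\right)} = \frac{1366}{5691 - \frac{56}{17}} = \frac{1366}{\frac{96691}{17}} = 1366 \cdot \frac{17}{96691} = \frac{23222}{96691}$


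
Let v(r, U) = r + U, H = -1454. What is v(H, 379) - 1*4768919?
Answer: -4769994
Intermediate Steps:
v(r, U) = U + r
v(H, 379) - 1*4768919 = (379 - 1454) - 1*4768919 = -1075 - 4768919 = -4769994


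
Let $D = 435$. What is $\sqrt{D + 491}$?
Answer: $\sqrt{926} \approx 30.43$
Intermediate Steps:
$\sqrt{D + 491} = \sqrt{435 + 491} = \sqrt{926}$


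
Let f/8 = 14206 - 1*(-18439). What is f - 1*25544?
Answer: 235616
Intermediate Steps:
f = 261160 (f = 8*(14206 - 1*(-18439)) = 8*(14206 + 18439) = 8*32645 = 261160)
f - 1*25544 = 261160 - 1*25544 = 261160 - 25544 = 235616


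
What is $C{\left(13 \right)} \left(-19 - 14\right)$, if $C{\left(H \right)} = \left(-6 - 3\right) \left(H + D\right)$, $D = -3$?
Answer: $2970$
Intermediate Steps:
$C{\left(H \right)} = 27 - 9 H$ ($C{\left(H \right)} = \left(-6 - 3\right) \left(H - 3\right) = - 9 \left(-3 + H\right) = 27 - 9 H$)
$C{\left(13 \right)} \left(-19 - 14\right) = \left(27 - 117\right) \left(-19 - 14\right) = \left(27 - 117\right) \left(-33\right) = \left(-90\right) \left(-33\right) = 2970$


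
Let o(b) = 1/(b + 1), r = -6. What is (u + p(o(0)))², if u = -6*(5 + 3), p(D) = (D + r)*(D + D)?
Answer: 3364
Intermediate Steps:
o(b) = 1/(1 + b)
p(D) = 2*D*(-6 + D) (p(D) = (D - 6)*(D + D) = (-6 + D)*(2*D) = 2*D*(-6 + D))
u = -48 (u = -6*8 = -48)
(u + p(o(0)))² = (-48 + 2*(-6 + 1/(1 + 0))/(1 + 0))² = (-48 + 2*(-6 + 1/1)/1)² = (-48 + 2*1*(-6 + 1))² = (-48 + 2*1*(-5))² = (-48 - 10)² = (-58)² = 3364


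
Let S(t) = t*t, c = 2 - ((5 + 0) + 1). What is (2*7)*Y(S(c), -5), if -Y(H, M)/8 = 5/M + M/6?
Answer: 616/3 ≈ 205.33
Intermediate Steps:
c = -4 (c = 2 - (5 + 1) = 2 - 1*6 = 2 - 6 = -4)
S(t) = t²
Y(H, M) = -40/M - 4*M/3 (Y(H, M) = -8*(5/M + M/6) = -40/M - 4*M/3)
(2*7)*Y(S(c), -5) = (2*7)*(-40/(-5) - 4/3*(-5)) = 14*(-40*(-⅕) + 20/3) = 14*(8 + 20/3) = 14*(44/3) = 616/3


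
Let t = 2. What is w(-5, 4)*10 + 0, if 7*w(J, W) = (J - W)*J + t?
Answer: 470/7 ≈ 67.143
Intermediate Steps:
w(J, W) = 2/7 + J*(J - W)/7 (w(J, W) = ((J - W)*J + 2)/7 = (J*(J - W) + 2)/7 = (2 + J*(J - W))/7 = 2/7 + J*(J - W)/7)
w(-5, 4)*10 + 0 = (2/7 + (⅐)*(-5)² - ⅐*(-5)*4)*10 + 0 = (2/7 + (⅐)*25 + 20/7)*10 + 0 = (2/7 + 25/7 + 20/7)*10 + 0 = (47/7)*10 + 0 = 470/7 + 0 = 470/7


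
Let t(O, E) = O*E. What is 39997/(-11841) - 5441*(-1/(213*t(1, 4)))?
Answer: 10116479/3362844 ≈ 3.0083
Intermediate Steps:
t(O, E) = E*O
39997/(-11841) - 5441*(-1/(213*t(1, 4))) = 39997/(-11841) - 5441/((-852)) = 39997*(-1/11841) - 5441/((-213*4)) = -39997/11841 - 5441/(-852) = -39997/11841 - 5441*(-1/852) = -39997/11841 + 5441/852 = 10116479/3362844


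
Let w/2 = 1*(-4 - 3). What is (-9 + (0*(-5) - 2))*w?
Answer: 154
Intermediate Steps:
w = -14 (w = 2*(1*(-4 - 3)) = 2*(1*(-7)) = 2*(-7) = -14)
(-9 + (0*(-5) - 2))*w = (-9 + (0*(-5) - 2))*(-14) = (-9 + (0 - 2))*(-14) = (-9 - 2)*(-14) = -11*(-14) = 154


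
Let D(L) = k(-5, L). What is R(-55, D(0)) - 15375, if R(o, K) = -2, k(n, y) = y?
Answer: -15377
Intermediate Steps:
D(L) = L
R(-55, D(0)) - 15375 = -2 - 15375 = -15377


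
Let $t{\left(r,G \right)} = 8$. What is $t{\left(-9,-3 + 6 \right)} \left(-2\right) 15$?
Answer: $-240$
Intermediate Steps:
$t{\left(-9,-3 + 6 \right)} \left(-2\right) 15 = 8 \left(-2\right) 15 = \left(-16\right) 15 = -240$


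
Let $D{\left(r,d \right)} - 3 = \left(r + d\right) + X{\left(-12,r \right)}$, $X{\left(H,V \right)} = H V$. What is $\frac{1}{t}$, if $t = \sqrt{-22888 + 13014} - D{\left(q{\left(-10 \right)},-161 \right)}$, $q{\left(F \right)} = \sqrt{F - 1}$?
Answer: $\frac{1}{158 + i \sqrt{9874} + 11 i \sqrt{11}} \approx 0.0036389 - 0.0031288 i$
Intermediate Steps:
$q{\left(F \right)} = \sqrt{-1 + F}$
$D{\left(r,d \right)} = 3 + d - 11 r$ ($D{\left(r,d \right)} = 3 + \left(\left(r + d\right) - 12 r\right) = 3 + \left(\left(d + r\right) - 12 r\right) = 3 + \left(d - 11 r\right) = 3 + d - 11 r$)
$t = 158 + i \sqrt{9874} + 11 i \sqrt{11}$ ($t = \sqrt{-22888 + 13014} - \left(3 - 161 - 11 \sqrt{-1 - 10}\right) = \sqrt{-9874} - \left(3 - 161 - 11 \sqrt{-11}\right) = i \sqrt{9874} - \left(3 - 161 - 11 i \sqrt{11}\right) = i \sqrt{9874} - \left(-158 - 11 i \sqrt{11}\right) = i \sqrt{9874} + \left(158 + 11 i \sqrt{11}\right) = 158 + i \sqrt{9874} + 11 i \sqrt{11} \approx 158.0 + 135.85 i$)
$\frac{1}{t} = \frac{1}{158 + i \sqrt{9874} + 11 i \sqrt{11}}$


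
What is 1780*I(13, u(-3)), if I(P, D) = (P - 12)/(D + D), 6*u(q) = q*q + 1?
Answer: 534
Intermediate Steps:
u(q) = 1/6 + q**2/6 (u(q) = (q*q + 1)/6 = (q**2 + 1)/6 = (1 + q**2)/6 = 1/6 + q**2/6)
I(P, D) = (-12 + P)/(2*D) (I(P, D) = (-12 + P)/((2*D)) = (-12 + P)*(1/(2*D)) = (-12 + P)/(2*D))
1780*I(13, u(-3)) = 1780*((-12 + 13)/(2*(1/6 + (1/6)*(-3)**2))) = 1780*((1/2)*1/(1/6 + (1/6)*9)) = 1780*((1/2)*1/(1/6 + 3/2)) = 1780*((1/2)*1/(5/3)) = 1780*((1/2)*(3/5)*1) = 1780*(3/10) = 534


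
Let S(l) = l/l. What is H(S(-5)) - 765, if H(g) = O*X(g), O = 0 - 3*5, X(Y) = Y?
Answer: -780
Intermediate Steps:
S(l) = 1
O = -15 (O = 0 - 15 = -15)
H(g) = -15*g
H(S(-5)) - 765 = -15*1 - 765 = -15 - 765 = -780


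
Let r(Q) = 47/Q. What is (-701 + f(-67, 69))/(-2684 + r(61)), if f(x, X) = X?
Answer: 38552/163677 ≈ 0.23554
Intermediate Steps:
(-701 + f(-67, 69))/(-2684 + r(61)) = (-701 + 69)/(-2684 + 47/61) = -632/(-2684 + 47*(1/61)) = -632/(-2684 + 47/61) = -632/(-163677/61) = -632*(-61/163677) = 38552/163677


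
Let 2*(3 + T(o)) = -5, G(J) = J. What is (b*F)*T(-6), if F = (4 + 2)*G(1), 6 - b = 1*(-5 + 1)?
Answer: -330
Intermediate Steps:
b = 10 (b = 6 - (-5 + 1) = 6 - (-4) = 6 - 1*(-4) = 6 + 4 = 10)
T(o) = -11/2 (T(o) = -3 + (½)*(-5) = -3 - 5/2 = -11/2)
F = 6 (F = (4 + 2)*1 = 6*1 = 6)
(b*F)*T(-6) = (10*6)*(-11/2) = 60*(-11/2) = -330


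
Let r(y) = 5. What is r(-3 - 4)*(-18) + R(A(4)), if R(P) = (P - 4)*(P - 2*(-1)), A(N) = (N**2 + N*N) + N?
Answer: 1126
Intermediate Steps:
A(N) = N + 2*N**2 (A(N) = (N**2 + N**2) + N = 2*N**2 + N = N + 2*N**2)
R(P) = (-4 + P)*(2 + P) (R(P) = (-4 + P)*(P + 2) = (-4 + P)*(2 + P))
r(-3 - 4)*(-18) + R(A(4)) = 5*(-18) + (-8 + (4*(1 + 2*4))**2 - 8*(1 + 2*4)) = -90 + (-8 + (4*(1 + 8))**2 - 8*(1 + 8)) = -90 + (-8 + (4*9)**2 - 8*9) = -90 + (-8 + 36**2 - 2*36) = -90 + (-8 + 1296 - 72) = -90 + 1216 = 1126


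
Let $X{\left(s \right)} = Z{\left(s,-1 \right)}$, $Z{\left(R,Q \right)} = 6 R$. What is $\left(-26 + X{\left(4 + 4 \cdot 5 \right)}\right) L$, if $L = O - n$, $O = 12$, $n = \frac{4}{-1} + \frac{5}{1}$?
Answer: $1298$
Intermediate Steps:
$n = 1$ ($n = 4 \left(-1\right) + 5 \cdot 1 = -4 + 5 = 1$)
$X{\left(s \right)} = 6 s$
$L = 11$ ($L = 12 - 1 = 11$)
$\left(-26 + X{\left(4 + 4 \cdot 5 \right)}\right) L = \left(-26 + 6 \left(4 + 4 \cdot 5\right)\right) 11 = \left(-26 + 6 \left(4 + 20\right)\right) 11 = \left(-26 + 6 \cdot 24\right) 11 = \left(-26 + 144\right) 11 = 118 \cdot 11 = 1298$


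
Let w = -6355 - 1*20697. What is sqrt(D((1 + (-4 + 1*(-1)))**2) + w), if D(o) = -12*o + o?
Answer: 2*I*sqrt(6807) ≈ 165.01*I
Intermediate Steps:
D(o) = -11*o
w = -27052 (w = -6355 - 20697 = -27052)
sqrt(D((1 + (-4 + 1*(-1)))**2) + w) = sqrt(-11*(1 + (-4 + 1*(-1)))**2 - 27052) = sqrt(-11*(1 + (-4 - 1))**2 - 27052) = sqrt(-11*(1 - 5)**2 - 27052) = sqrt(-11*(-4)**2 - 27052) = sqrt(-11*16 - 27052) = sqrt(-176 - 27052) = sqrt(-27228) = 2*I*sqrt(6807)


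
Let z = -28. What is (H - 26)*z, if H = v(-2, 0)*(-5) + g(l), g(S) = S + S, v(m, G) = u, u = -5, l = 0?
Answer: 28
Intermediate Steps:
v(m, G) = -5
g(S) = 2*S
H = 25 (H = -5*(-5) + 2*0 = 25 + 0 = 25)
(H - 26)*z = (25 - 26)*(-28) = -1*(-28) = 28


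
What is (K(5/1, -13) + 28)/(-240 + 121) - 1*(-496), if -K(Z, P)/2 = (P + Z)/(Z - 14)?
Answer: 530980/1071 ≈ 495.78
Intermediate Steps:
K(Z, P) = -2*(P + Z)/(-14 + Z) (K(Z, P) = -2*(P + Z)/(Z - 14) = -2*(P + Z)/(-14 + Z))
(K(5/1, -13) + 28)/(-240 + 121) - 1*(-496) = (2*(-1*(-13) - 5/1)/(-14 + 5/1) + 28)/(-240 + 121) - 1*(-496) = (2*(13 - 5)/(-14 + 5*1) + 28)/(-119) + 496 = (2*(13 - 1*5)/(-14 + 5) + 28)*(-1/119) + 496 = (2*(13 - 5)/(-9) + 28)*(-1/119) + 496 = (2*(-1/9)*8 + 28)*(-1/119) + 496 = (-16/9 + 28)*(-1/119) + 496 = (236/9)*(-1/119) + 496 = -236/1071 + 496 = 530980/1071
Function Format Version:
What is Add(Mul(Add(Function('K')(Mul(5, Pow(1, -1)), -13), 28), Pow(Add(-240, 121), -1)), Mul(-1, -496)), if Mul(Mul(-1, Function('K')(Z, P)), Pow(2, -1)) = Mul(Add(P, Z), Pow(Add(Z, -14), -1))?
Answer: Rational(530980, 1071) ≈ 495.78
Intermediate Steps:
Function('K')(Z, P) = Mul(-2, Pow(Add(-14, Z), -1), Add(P, Z)) (Function('K')(Z, P) = Mul(-2, Mul(Add(P, Z), Pow(Add(Z, -14), -1))) = Mul(-2, Mul(Add(P, Z), Pow(Add(-14, Z), -1))) = Mul(-2, Mul(Pow(Add(-14, Z), -1), Add(P, Z))) = Mul(-2, Pow(Add(-14, Z), -1), Add(P, Z)))
Add(Mul(Add(Function('K')(Mul(5, Pow(1, -1)), -13), 28), Pow(Add(-240, 121), -1)), Mul(-1, -496)) = Add(Mul(Add(Mul(2, Pow(Add(-14, Mul(5, Pow(1, -1))), -1), Add(Mul(-1, -13), Mul(-1, Mul(5, Pow(1, -1))))), 28), Pow(Add(-240, 121), -1)), Mul(-1, -496)) = Add(Mul(Add(Mul(2, Pow(Add(-14, Mul(5, 1)), -1), Add(13, Mul(-1, Mul(5, 1)))), 28), Pow(-119, -1)), 496) = Add(Mul(Add(Mul(2, Pow(Add(-14, 5), -1), Add(13, Mul(-1, 5))), 28), Rational(-1, 119)), 496) = Add(Mul(Add(Mul(2, Pow(-9, -1), Add(13, -5)), 28), Rational(-1, 119)), 496) = Add(Mul(Add(Mul(2, Rational(-1, 9), 8), 28), Rational(-1, 119)), 496) = Add(Mul(Add(Rational(-16, 9), 28), Rational(-1, 119)), 496) = Add(Mul(Rational(236, 9), Rational(-1, 119)), 496) = Add(Rational(-236, 1071), 496) = Rational(530980, 1071)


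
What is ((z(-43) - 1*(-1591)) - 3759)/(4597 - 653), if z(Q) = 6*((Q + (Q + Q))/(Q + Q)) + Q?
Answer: -1101/1972 ≈ -0.55832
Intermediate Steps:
z(Q) = 9 + Q (z(Q) = 6*((Q + 2*Q)/((2*Q))) + Q = 6*((3*Q)*(1/(2*Q))) + Q = 6*(3/2) + Q = 9 + Q)
((z(-43) - 1*(-1591)) - 3759)/(4597 - 653) = (((9 - 43) - 1*(-1591)) - 3759)/(4597 - 653) = ((-34 + 1591) - 3759)/3944 = (1557 - 3759)*(1/3944) = -2202*1/3944 = -1101/1972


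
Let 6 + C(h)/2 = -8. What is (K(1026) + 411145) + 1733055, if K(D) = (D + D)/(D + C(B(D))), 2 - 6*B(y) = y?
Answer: 1069956826/499 ≈ 2.1442e+6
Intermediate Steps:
B(y) = ⅓ - y/6
C(h) = -28 (C(h) = -12 + 2*(-8) = -12 - 16 = -28)
K(D) = 2*D/(-28 + D) (K(D) = (D + D)/(D - 28) = (2*D)/(-28 + D) = 2*D/(-28 + D))
(K(1026) + 411145) + 1733055 = (2*1026/(-28 + 1026) + 411145) + 1733055 = (2*1026/998 + 411145) + 1733055 = (2*1026*(1/998) + 411145) + 1733055 = (1026/499 + 411145) + 1733055 = 205162381/499 + 1733055 = 1069956826/499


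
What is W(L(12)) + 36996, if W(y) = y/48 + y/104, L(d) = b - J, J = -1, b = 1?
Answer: 11542771/312 ≈ 36996.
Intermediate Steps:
L(d) = 2 (L(d) = 1 - 1*(-1) = 1 + 1 = 2)
W(y) = 19*y/624 (W(y) = y*(1/48) + y*(1/104) = y/48 + y/104 = 19*y/624)
W(L(12)) + 36996 = (19/624)*2 + 36996 = 19/312 + 36996 = 11542771/312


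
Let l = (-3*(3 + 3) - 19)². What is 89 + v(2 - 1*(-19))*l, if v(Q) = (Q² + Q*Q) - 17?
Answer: 1184274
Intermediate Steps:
v(Q) = -17 + 2*Q² (v(Q) = (Q² + Q²) - 17 = 2*Q² - 17 = -17 + 2*Q²)
l = 1369 (l = (-3*6 - 19)² = (-18 - 19)² = (-37)² = 1369)
89 + v(2 - 1*(-19))*l = 89 + (-17 + 2*(2 - 1*(-19))²)*1369 = 89 + (-17 + 2*(2 + 19)²)*1369 = 89 + (-17 + 2*21²)*1369 = 89 + (-17 + 2*441)*1369 = 89 + (-17 + 882)*1369 = 89 + 865*1369 = 89 + 1184185 = 1184274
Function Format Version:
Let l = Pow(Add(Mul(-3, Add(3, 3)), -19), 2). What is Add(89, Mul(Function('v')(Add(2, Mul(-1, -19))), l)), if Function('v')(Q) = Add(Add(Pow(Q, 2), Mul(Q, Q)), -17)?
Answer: 1184274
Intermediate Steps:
Function('v')(Q) = Add(-17, Mul(2, Pow(Q, 2))) (Function('v')(Q) = Add(Add(Pow(Q, 2), Pow(Q, 2)), -17) = Add(Mul(2, Pow(Q, 2)), -17) = Add(-17, Mul(2, Pow(Q, 2))))
l = 1369 (l = Pow(Add(Mul(-3, 6), -19), 2) = Pow(Add(-18, -19), 2) = Pow(-37, 2) = 1369)
Add(89, Mul(Function('v')(Add(2, Mul(-1, -19))), l)) = Add(89, Mul(Add(-17, Mul(2, Pow(Add(2, Mul(-1, -19)), 2))), 1369)) = Add(89, Mul(Add(-17, Mul(2, Pow(Add(2, 19), 2))), 1369)) = Add(89, Mul(Add(-17, Mul(2, Pow(21, 2))), 1369)) = Add(89, Mul(Add(-17, Mul(2, 441)), 1369)) = Add(89, Mul(Add(-17, 882), 1369)) = Add(89, Mul(865, 1369)) = Add(89, 1184185) = 1184274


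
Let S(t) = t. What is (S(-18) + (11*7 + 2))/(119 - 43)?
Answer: 61/76 ≈ 0.80263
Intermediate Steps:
(S(-18) + (11*7 + 2))/(119 - 43) = (-18 + (11*7 + 2))/(119 - 43) = (-18 + (77 + 2))/76 = (-18 + 79)*(1/76) = 61*(1/76) = 61/76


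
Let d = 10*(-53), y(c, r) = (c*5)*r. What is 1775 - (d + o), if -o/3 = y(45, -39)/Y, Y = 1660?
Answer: 759995/332 ≈ 2289.1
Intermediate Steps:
y(c, r) = 5*c*r (y(c, r) = (5*c)*r = 5*c*r)
o = 5265/332 (o = -3*5*45*(-39)/1660 = -(-26325)/1660 = -3*(-1755/332) = 5265/332 ≈ 15.858)
d = -530
1775 - (d + o) = 1775 - (-530 + 5265/332) = 1775 - 1*(-170695/332) = 1775 + 170695/332 = 759995/332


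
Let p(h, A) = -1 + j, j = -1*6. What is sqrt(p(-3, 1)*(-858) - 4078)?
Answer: 2*sqrt(482) ≈ 43.909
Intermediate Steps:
j = -6
p(h, A) = -7 (p(h, A) = -1 - 6 = -7)
sqrt(p(-3, 1)*(-858) - 4078) = sqrt(-7*(-858) - 4078) = sqrt(6006 - 4078) = sqrt(1928) = 2*sqrt(482)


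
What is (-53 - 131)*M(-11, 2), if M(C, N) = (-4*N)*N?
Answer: 2944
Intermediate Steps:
M(C, N) = -4*N**2
(-53 - 131)*M(-11, 2) = (-53 - 131)*(-4*2**2) = -(-736)*4 = -184*(-16) = 2944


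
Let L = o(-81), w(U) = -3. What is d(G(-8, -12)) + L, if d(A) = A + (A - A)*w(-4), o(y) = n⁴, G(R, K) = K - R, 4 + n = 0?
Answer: 252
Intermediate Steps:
n = -4 (n = -4 + 0 = -4)
o(y) = 256 (o(y) = (-4)⁴ = 256)
L = 256
d(A) = A (d(A) = A + (A - A)*(-3) = A + 0*(-3) = A + 0 = A)
d(G(-8, -12)) + L = (-12 - 1*(-8)) + 256 = (-12 + 8) + 256 = -4 + 256 = 252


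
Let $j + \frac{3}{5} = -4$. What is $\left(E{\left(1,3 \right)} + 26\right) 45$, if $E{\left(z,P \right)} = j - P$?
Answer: $828$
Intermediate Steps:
$j = - \frac{23}{5}$ ($j = - \frac{3}{5} - 4 = - \frac{23}{5} \approx -4.6$)
$E{\left(z,P \right)} = - \frac{23}{5} - P$
$\left(E{\left(1,3 \right)} + 26\right) 45 = \left(\left(- \frac{23}{5} - 3\right) + 26\right) 45 = \left(- \frac{38}{5} + 26\right) 45 = \frac{92}{5} \cdot 45 = 828$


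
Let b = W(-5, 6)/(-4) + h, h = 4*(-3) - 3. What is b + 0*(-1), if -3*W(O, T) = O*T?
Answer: -35/2 ≈ -17.500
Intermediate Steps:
W(O, T) = -O*T/3
h = -15 (h = -12 - 3 = -15)
b = -35/2 (b = -⅓*(-5)*6/(-4) - 15 = 10*(-¼) - 15 = -5/2 - 15 = -35/2 ≈ -17.500)
b + 0*(-1) = -35/2 + 0*(-1) = -35/2 + 0 = -35/2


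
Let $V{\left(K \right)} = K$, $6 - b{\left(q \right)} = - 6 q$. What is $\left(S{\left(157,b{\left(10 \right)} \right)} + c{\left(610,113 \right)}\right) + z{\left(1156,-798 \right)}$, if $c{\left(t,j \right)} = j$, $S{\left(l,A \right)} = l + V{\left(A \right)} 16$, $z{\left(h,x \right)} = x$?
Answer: $528$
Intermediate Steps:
$b{\left(q \right)} = 6 + 6 q$ ($b{\left(q \right)} = 6 - - 6 q = 6 + 6 q$)
$S{\left(l,A \right)} = l + 16 A$ ($S{\left(l,A \right)} = l + A 16 = l + 16 A$)
$\left(S{\left(157,b{\left(10 \right)} \right)} + c{\left(610,113 \right)}\right) + z{\left(1156,-798 \right)} = \left(\left(157 + 16 \left(6 + 6 \cdot 10\right)\right) + 113\right) - 798 = \left(\left(157 + 16 \left(6 + 60\right)\right) + 113\right) - 798 = \left(\left(157 + 16 \cdot 66\right) + 113\right) - 798 = \left(\left(157 + 1056\right) + 113\right) - 798 = \left(1213 + 113\right) - 798 = 1326 - 798 = 528$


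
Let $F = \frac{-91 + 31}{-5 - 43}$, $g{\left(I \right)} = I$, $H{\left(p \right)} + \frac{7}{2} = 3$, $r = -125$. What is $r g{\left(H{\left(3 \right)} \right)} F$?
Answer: $\frac{625}{8} \approx 78.125$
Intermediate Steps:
$H{\left(p \right)} = - \frac{1}{2}$ ($H{\left(p \right)} = - \frac{7}{2} + 3 = - \frac{1}{2}$)
$F = \frac{5}{4}$ ($F = - \frac{60}{-48} = \left(-60\right) \left(- \frac{1}{48}\right) = \frac{5}{4} \approx 1.25$)
$r g{\left(H{\left(3 \right)} \right)} F = \left(-125\right) \left(- \frac{1}{2}\right) \frac{5}{4} = \frac{125}{2} \cdot \frac{5}{4} = \frac{625}{8}$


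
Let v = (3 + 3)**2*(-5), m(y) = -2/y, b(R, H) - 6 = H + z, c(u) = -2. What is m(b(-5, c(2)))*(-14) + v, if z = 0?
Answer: -173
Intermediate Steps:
b(R, H) = 6 + H (b(R, H) = 6 + (H + 0) = 6 + H)
v = -180 (v = 6**2*(-5) = 36*(-5) = -180)
m(b(-5, c(2)))*(-14) + v = -2/(6 - 2)*(-14) - 180 = -2/4*(-14) - 180 = -2*1/4*(-14) - 180 = -1/2*(-14) - 180 = 7 - 180 = -173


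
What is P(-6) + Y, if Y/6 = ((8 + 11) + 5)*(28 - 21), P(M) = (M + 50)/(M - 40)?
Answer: 23162/23 ≈ 1007.0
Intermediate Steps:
P(M) = (50 + M)/(-40 + M)
Y = 1008 (Y = 6*(((8 + 11) + 5)*(28 - 21)) = 6*((19 + 5)*7) = 6*(24*7) = 6*168 = 1008)
P(-6) + Y = (50 - 6)/(-40 - 6) + 1008 = 44/(-46) + 1008 = -1/46*44 + 1008 = -22/23 + 1008 = 23162/23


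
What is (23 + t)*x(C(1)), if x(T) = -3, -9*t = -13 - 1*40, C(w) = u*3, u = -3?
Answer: -260/3 ≈ -86.667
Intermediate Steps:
C(w) = -9 (C(w) = -3*3 = -9)
t = 53/9 (t = -(-13 - 1*40)/9 = -(-13 - 40)/9 = -⅑*(-53) = 53/9 ≈ 5.8889)
(23 + t)*x(C(1)) = (23 + 53/9)*(-3) = (260/9)*(-3) = -260/3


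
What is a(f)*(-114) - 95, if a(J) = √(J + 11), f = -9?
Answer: -95 - 114*√2 ≈ -256.22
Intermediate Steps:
a(J) = √(11 + J)
a(f)*(-114) - 95 = √(11 - 9)*(-114) - 95 = √2*(-114) - 95 = -114*√2 - 95 = -95 - 114*√2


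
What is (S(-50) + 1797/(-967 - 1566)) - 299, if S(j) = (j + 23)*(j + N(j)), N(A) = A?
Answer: 6079936/2533 ≈ 2400.3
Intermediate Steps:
S(j) = 2*j*(23 + j) (S(j) = (j + 23)*(j + j) = (23 + j)*(2*j) = 2*j*(23 + j))
(S(-50) + 1797/(-967 - 1566)) - 299 = (2*(-50)*(23 - 50) + 1797/(-967 - 1566)) - 299 = (2*(-50)*(-27) + 1797/(-2533)) - 299 = (2700 + 1797*(-1/2533)) - 299 = (2700 - 1797/2533) - 299 = 6837303/2533 - 299 = 6079936/2533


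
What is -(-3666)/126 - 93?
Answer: -1342/21 ≈ -63.905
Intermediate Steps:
-(-3666)/126 - 93 = -141*(-13/63) - 93 = 611/21 - 93 = -1342/21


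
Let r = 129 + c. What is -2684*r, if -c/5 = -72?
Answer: -1312476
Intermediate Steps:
c = 360 (c = -5*(-72) = 360)
r = 489 (r = 129 + 360 = 489)
-2684*r = -2684*489 = -1312476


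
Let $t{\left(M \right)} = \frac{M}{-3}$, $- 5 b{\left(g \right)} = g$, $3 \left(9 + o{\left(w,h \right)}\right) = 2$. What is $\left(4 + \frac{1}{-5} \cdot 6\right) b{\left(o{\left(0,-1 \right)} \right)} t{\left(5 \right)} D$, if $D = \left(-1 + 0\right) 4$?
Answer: $\frac{280}{9} \approx 31.111$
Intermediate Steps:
$o{\left(w,h \right)} = - \frac{25}{3}$ ($o{\left(w,h \right)} = -9 + \frac{1}{3} \cdot 2 = -9 + \frac{2}{3} = - \frac{25}{3}$)
$b{\left(g \right)} = - \frac{g}{5}$
$t{\left(M \right)} = - \frac{M}{3}$ ($t{\left(M \right)} = M \left(- \frac{1}{3}\right) = - \frac{M}{3}$)
$D = -4$ ($D = \left(-1\right) 4 = -4$)
$\left(4 + \frac{1}{-5} \cdot 6\right) b{\left(o{\left(0,-1 \right)} \right)} t{\left(5 \right)} D = \left(4 + \frac{1}{-5} \cdot 6\right) \left(\left(- \frac{1}{5}\right) \left(- \frac{25}{3}\right)\right) \left(\left(- \frac{1}{3}\right) 5\right) \left(-4\right) = \left(4 - \frac{6}{5}\right) \frac{5}{3} \left(- \frac{5}{3}\right) \left(-4\right) = \frac{14}{5} \cdot \frac{5}{3} \left(- \frac{5}{3}\right) \left(-4\right) = \frac{14}{3} \left(- \frac{5}{3}\right) \left(-4\right) = \left(- \frac{70}{9}\right) \left(-4\right) = \frac{280}{9}$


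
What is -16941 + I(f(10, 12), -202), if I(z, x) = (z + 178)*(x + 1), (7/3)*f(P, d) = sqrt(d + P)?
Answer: -52719 - 603*sqrt(22)/7 ≈ -53123.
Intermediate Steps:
f(P, d) = 3*sqrt(P + d)/7 (f(P, d) = 3*sqrt(d + P)/7 = 3*sqrt(P + d)/7)
I(z, x) = (1 + x)*(178 + z) (I(z, x) = (178 + z)*(1 + x) = (1 + x)*(178 + z))
-16941 + I(f(10, 12), -202) = -16941 + (178 + 3*sqrt(10 + 12)/7 + 178*(-202) - 606*sqrt(10 + 12)/7) = -16941 + (178 + 3*sqrt(22)/7 - 35956 - 606*sqrt(22)/7) = -16941 + (-35778 - 603*sqrt(22)/7) = -52719 - 603*sqrt(22)/7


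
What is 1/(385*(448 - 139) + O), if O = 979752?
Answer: 1/1098717 ≈ 9.1015e-7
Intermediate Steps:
1/(385*(448 - 139) + O) = 1/(385*(448 - 139) + 979752) = 1/(385*309 + 979752) = 1/(118965 + 979752) = 1/1098717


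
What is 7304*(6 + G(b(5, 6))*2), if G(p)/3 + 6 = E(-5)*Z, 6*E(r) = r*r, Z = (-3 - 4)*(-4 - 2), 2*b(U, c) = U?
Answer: 7450080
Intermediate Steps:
b(U, c) = U/2
Z = 42 (Z = -7*(-6) = 42)
E(r) = r²/6 (E(r) = (r*r)/6 = r²/6)
G(p) = 507 (G(p) = -18 + 3*(((⅙)*(-5)²)*42) = -18 + 3*(((⅙)*25)*42) = -18 + 3*((25/6)*42) = -18 + 3*175 = -18 + 525 = 507)
7304*(6 + G(b(5, 6))*2) = 7304*(6 + 507*2) = 7304*(6 + 1014) = 7304*1020 = 7450080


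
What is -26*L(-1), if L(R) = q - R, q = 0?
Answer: -26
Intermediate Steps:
L(R) = -R (L(R) = 0 - R = -R)
-26*L(-1) = -(-26)*(-1) = -26*1 = -26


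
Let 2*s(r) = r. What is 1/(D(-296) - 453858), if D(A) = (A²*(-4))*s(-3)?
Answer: 1/71838 ≈ 1.3920e-5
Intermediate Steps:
s(r) = r/2
D(A) = 6*A² (D(A) = (A²*(-4))*((½)*(-3)) = -4*A²*(-3/2) = 6*A²)
1/(D(-296) - 453858) = 1/(6*(-296)² - 453858) = 1/(6*87616 - 453858) = 1/(525696 - 453858) = 1/71838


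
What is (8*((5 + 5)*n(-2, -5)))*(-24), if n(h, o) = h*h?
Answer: -7680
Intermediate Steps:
n(h, o) = h**2
(8*((5 + 5)*n(-2, -5)))*(-24) = (8*((5 + 5)*(-2)**2))*(-24) = (8*(10*4))*(-24) = (8*40)*(-24) = 320*(-24) = -7680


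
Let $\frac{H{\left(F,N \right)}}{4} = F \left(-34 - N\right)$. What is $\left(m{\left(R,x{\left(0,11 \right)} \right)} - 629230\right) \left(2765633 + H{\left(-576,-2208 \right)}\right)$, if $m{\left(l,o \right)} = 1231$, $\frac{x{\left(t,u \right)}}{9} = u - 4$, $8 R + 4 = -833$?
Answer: $1408766920737$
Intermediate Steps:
$R = - \frac{837}{8}$ ($R = - \frac{1}{2} + \frac{1}{8} \left(-833\right) = - \frac{1}{2} - \frac{833}{8} = - \frac{837}{8} \approx -104.63$)
$x{\left(t,u \right)} = -36 + 9 u$ ($x{\left(t,u \right)} = 9 \left(u - 4\right) = 9 \left(-4 + u\right) = -36 + 9 u$)
$H{\left(F,N \right)} = 4 F \left(-34 - N\right)$
$\left(m{\left(R,x{\left(0,11 \right)} \right)} - 629230\right) \left(2765633 + H{\left(-576,-2208 \right)}\right) = \left(1231 - 629230\right) \left(2765633 - - 2304 \left(34 - 2208\right)\right) = \left(1231 - 629230\right) \left(2765633 - \left(-2304\right) \left(-2174\right)\right) = - 627999 \left(2765633 - 5008896\right) = \left(-627999\right) \left(-2243263\right) = 1408766920737$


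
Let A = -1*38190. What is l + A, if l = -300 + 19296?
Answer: -19194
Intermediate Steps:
l = 18996
A = -38190
l + A = 18996 - 38190 = -19194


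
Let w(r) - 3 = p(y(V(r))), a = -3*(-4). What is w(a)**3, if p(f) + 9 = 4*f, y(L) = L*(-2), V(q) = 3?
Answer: -27000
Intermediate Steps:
y(L) = -2*L
a = 12
p(f) = -9 + 4*f
w(r) = -30 (w(r) = 3 + (-9 + 4*(-2*3)) = 3 + (-9 + 4*(-6)) = 3 + (-9 - 24) = 3 - 33 = -30)
w(a)**3 = (-30)**3 = -27000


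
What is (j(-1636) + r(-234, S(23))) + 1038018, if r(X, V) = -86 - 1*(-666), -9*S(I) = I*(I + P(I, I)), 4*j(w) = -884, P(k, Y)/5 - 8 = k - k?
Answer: 1038377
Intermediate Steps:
P(k, Y) = 40 (P(k, Y) = 40 + 5*(k - k) = 40 + 5*0 = 40 + 0 = 40)
j(w) = -221 (j(w) = (1/4)*(-884) = -221)
S(I) = -I*(40 + I)/9 (S(I) = -I*(I + 40)/9 = -I*(40 + I)/9)
r(X, V) = 580 (r(X, V) = -86 + 666 = 580)
(j(-1636) + r(-234, S(23))) + 1038018 = (-221 + 580) + 1038018 = 359 + 1038018 = 1038377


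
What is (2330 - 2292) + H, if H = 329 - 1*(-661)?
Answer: 1028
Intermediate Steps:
H = 990 (H = 329 + 661 = 990)
(2330 - 2292) + H = (2330 - 2292) + 990 = 38 + 990 = 1028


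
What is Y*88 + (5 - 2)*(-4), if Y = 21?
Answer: 1836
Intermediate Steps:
Y*88 + (5 - 2)*(-4) = 21*88 + (5 - 2)*(-4) = 1848 + 3*(-4) = 1848 - 12 = 1836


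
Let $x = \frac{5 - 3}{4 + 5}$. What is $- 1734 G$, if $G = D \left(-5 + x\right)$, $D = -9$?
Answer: $-74562$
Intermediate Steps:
$x = \frac{2}{9} \approx 0.22222$
$G = 43$ ($G = - 9 \left(-5 + \frac{2}{9}\right) = \left(-9\right) \left(- \frac{43}{9}\right) = 43$)
$- 1734 G = \left(-1734\right) 43 = -74562$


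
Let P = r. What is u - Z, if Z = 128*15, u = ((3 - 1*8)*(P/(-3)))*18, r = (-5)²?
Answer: -1170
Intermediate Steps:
r = 25
P = 25
u = 750 (u = ((3 - 1*8)*(25/(-3)))*18 = ((3 - 8)*(25*(-⅓)))*18 = -5*(-25/3)*18 = (125/3)*18 = 750)
Z = 1920
u - Z = 750 - 1*1920 = 750 - 1920 = -1170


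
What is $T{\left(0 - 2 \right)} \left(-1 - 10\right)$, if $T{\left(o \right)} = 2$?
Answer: $-22$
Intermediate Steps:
$T{\left(0 - 2 \right)} \left(-1 - 10\right) = 2 \left(-1 - 10\right) = 2 \left(-11\right) = -22$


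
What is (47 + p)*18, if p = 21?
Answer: 1224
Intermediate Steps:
(47 + p)*18 = (47 + 21)*18 = 68*18 = 1224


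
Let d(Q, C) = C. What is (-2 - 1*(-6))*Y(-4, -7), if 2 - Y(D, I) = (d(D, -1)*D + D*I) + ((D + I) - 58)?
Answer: 156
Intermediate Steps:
Y(D, I) = 60 - I - D*I (Y(D, I) = 2 - ((-D + D*I) + ((D + I) - 58)) = 2 - ((-D + D*I) + (-58 + D + I)) = 2 - (-58 + I + D*I) = 2 + (58 - I - D*I) = 60 - I - D*I)
(-2 - 1*(-6))*Y(-4, -7) = (-2 - 1*(-6))*(60 - 1*(-7) - 1*(-4)*(-7)) = (-2 + 6)*(60 + 7 - 28) = 4*39 = 156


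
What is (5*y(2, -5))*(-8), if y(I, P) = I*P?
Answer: 400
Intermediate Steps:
(5*y(2, -5))*(-8) = (5*(2*(-5)))*(-8) = (5*(-10))*(-8) = -50*(-8) = 400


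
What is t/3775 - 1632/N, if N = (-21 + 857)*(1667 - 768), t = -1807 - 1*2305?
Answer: -774147992/709288525 ≈ -1.0914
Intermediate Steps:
t = -4112 (t = -1807 - 2305 = -4112)
N = 751564 (N = 836*899 = 751564)
t/3775 - 1632/N = -4112/3775 - 1632/751564 = -4112*1/3775 - 1632*1/751564 = -4112/3775 - 408/187891 = -774147992/709288525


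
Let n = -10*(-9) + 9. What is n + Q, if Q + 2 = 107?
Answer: 204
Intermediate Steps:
n = 99 (n = 90 + 9 = 99)
Q = 105 (Q = -2 + 107 = 105)
n + Q = 99 + 105 = 204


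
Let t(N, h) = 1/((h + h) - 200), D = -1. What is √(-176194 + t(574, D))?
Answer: I*√7189420178/202 ≈ 419.75*I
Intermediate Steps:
t(N, h) = 1/(-200 + 2*h) (t(N, h) = 1/(2*h - 200) = 1/(-200 + 2*h))
√(-176194 + t(574, D)) = √(-176194 + 1/(2*(-100 - 1))) = √(-176194 + (½)/(-101)) = √(-176194 + (½)*(-1/101)) = √(-176194 - 1/202) = √(-35591189/202) = I*√7189420178/202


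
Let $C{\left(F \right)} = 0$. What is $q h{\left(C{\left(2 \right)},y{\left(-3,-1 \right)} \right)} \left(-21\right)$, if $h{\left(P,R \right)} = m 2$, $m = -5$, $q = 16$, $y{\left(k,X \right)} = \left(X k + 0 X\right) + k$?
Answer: $3360$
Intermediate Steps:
$y{\left(k,X \right)} = k + X k$ ($y{\left(k,X \right)} = \left(X k + 0\right) + k = X k + k = k + X k$)
$h{\left(P,R \right)} = -10$ ($h{\left(P,R \right)} = \left(-5\right) 2 = -10$)
$q h{\left(C{\left(2 \right)},y{\left(-3,-1 \right)} \right)} \left(-21\right) = 16 \left(-10\right) \left(-21\right) = \left(-160\right) \left(-21\right) = 3360$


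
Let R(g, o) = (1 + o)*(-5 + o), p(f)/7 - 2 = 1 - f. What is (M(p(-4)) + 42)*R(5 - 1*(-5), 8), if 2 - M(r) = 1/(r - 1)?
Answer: 18999/16 ≈ 1187.4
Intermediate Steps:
p(f) = 21 - 7*f (p(f) = 14 + 7*(1 - f) = 14 + (7 - 7*f) = 21 - 7*f)
M(r) = 2 - 1/(-1 + r) (M(r) = 2 - 1/(r - 1) = 2 - 1/(-1 + r))
(M(p(-4)) + 42)*R(5 - 1*(-5), 8) = ((-3 + 2*(21 - 7*(-4)))/(-1 + (21 - 7*(-4))) + 42)*(-5 + 8² - 4*8) = ((-3 + 2*(21 + 28))/(-1 + (21 + 28)) + 42)*(-5 + 64 - 32) = ((-3 + 2*49)/(-1 + 49) + 42)*27 = ((-3 + 98)/48 + 42)*27 = ((1/48)*95 + 42)*27 = (95/48 + 42)*27 = (2111/48)*27 = 18999/16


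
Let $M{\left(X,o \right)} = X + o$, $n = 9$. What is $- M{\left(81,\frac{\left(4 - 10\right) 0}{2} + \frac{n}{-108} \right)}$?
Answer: $- \frac{971}{12} \approx -80.917$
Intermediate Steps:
$- M{\left(81,\frac{\left(4 - 10\right) 0}{2} + \frac{n}{-108} \right)} = - (81 + \left(\frac{\left(4 - 10\right) 0}{2} + \frac{9}{-108}\right)) = - (81 + \left(\left(4 - 10\right) 0 \cdot \frac{1}{2} + 9 \left(- \frac{1}{108}\right)\right)) = - (81 - \left(\frac{1}{12} - \left(-6\right) 0 \cdot \frac{1}{2}\right)) = - (81 + \left(0 \cdot \frac{1}{2} - \frac{1}{12}\right)) = - (81 + \left(0 - \frac{1}{12}\right)) = - (81 - \frac{1}{12}) = \left(-1\right) \frac{971}{12} = - \frac{971}{12}$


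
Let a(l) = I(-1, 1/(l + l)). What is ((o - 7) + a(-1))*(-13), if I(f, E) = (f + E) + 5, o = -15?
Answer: 481/2 ≈ 240.50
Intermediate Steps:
I(f, E) = 5 + E + f (I(f, E) = (E + f) + 5 = 5 + E + f)
a(l) = 4 + 1/(2*l) (a(l) = 5 + 1/(l + l) - 1 = 5 + 1/(2*l) - 1 = 4 + 1/(2*l))
((o - 7) + a(-1))*(-13) = ((-15 - 7) + (4 + (1/2)/(-1)))*(-13) = (-22 + (4 + (1/2)*(-1)))*(-13) = (-22 + (4 - 1/2))*(-13) = (-22 + 7/2)*(-13) = -37/2*(-13) = 481/2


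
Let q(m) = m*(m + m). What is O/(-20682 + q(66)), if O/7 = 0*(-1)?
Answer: 0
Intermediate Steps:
q(m) = 2*m² (q(m) = m*(2*m) = 2*m²)
O = 0 (O = 7*(0*(-1)) = 7*0 = 0)
O/(-20682 + q(66)) = 0/(-20682 + 2*66²) = 0/(-20682 + 2*4356) = 0/(-20682 + 8712) = 0/(-11970) = -1/11970*0 = 0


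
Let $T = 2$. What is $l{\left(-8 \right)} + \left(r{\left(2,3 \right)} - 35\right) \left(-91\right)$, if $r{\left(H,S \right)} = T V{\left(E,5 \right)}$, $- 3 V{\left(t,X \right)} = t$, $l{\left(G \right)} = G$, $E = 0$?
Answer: $3177$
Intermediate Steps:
$V{\left(t,X \right)} = - \frac{t}{3}$
$r{\left(H,S \right)} = 0$ ($r{\left(H,S \right)} = 2 \left(\left(- \frac{1}{3}\right) 0\right) = 2 \cdot 0 = 0$)
$l{\left(-8 \right)} + \left(r{\left(2,3 \right)} - 35\right) \left(-91\right) = -8 + \left(0 - 35\right) \left(-91\right) = -8 - -3185 = -8 + 3185 = 3177$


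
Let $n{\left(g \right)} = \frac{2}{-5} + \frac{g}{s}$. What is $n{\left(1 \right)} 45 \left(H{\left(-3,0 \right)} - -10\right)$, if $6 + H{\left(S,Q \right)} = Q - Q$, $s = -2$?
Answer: $-162$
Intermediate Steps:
$H{\left(S,Q \right)} = -6$ ($H{\left(S,Q \right)} = -6 + \left(Q - Q\right) = -6 + 0 = -6$)
$n{\left(g \right)} = - \frac{2}{5} - \frac{g}{2}$ ($n{\left(g \right)} = \frac{2}{-5} + \frac{g}{-2} = 2 \left(- \frac{1}{5}\right) + g \left(- \frac{1}{2}\right) = - \frac{2}{5} - \frac{g}{2}$)
$n{\left(1 \right)} 45 \left(H{\left(-3,0 \right)} - -10\right) = \left(- \frac{2}{5} - \frac{1}{2}\right) 45 \left(-6 - -10\right) = \left(- \frac{2}{5} - \frac{1}{2}\right) 45 \left(-6 + 10\right) = \left(- \frac{9}{10}\right) 45 \cdot 4 = \left(- \frac{81}{2}\right) 4 = -162$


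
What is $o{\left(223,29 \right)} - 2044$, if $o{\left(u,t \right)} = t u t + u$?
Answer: $185722$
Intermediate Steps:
$o{\left(u,t \right)} = u + u t^{2}$ ($o{\left(u,t \right)} = u t^{2} + u = u + u t^{2}$)
$o{\left(223,29 \right)} - 2044 = 223 \left(1 + 29^{2}\right) - 2044 = 223 \left(1 + 841\right) - 2044 = 223 \cdot 842 - 2044 = 187766 - 2044 = 185722$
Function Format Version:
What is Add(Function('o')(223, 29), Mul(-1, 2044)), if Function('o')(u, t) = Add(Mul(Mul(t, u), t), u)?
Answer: 185722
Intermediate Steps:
Function('o')(u, t) = Add(u, Mul(u, Pow(t, 2))) (Function('o')(u, t) = Add(Mul(u, Pow(t, 2)), u) = Add(u, Mul(u, Pow(t, 2))))
Add(Function('o')(223, 29), Mul(-1, 2044)) = Add(Mul(223, Add(1, Pow(29, 2))), Mul(-1, 2044)) = Add(Mul(223, Add(1, 841)), -2044) = Add(Mul(223, 842), -2044) = Add(187766, -2044) = 185722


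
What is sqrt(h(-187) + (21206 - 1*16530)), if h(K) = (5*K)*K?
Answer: sqrt(179521) ≈ 423.70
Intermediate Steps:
h(K) = 5*K**2
sqrt(h(-187) + (21206 - 1*16530)) = sqrt(5*(-187)**2 + (21206 - 1*16530)) = sqrt(5*34969 + (21206 - 16530)) = sqrt(174845 + 4676) = sqrt(179521)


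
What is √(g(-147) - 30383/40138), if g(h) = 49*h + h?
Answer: I*√11842503486254/40138 ≈ 85.737*I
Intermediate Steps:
g(h) = 50*h
√(g(-147) - 30383/40138) = √(50*(-147) - 30383/40138) = √(-7350 - 30383*1/40138) = √(-7350 - 30383/40138) = √(-295044683/40138) = I*√11842503486254/40138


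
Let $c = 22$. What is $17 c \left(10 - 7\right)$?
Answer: $1122$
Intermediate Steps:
$17 c \left(10 - 7\right) = 17 \cdot 22 \left(10 - 7\right) = 374 \left(10 - 7\right) = 374 \cdot 3 = 1122$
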